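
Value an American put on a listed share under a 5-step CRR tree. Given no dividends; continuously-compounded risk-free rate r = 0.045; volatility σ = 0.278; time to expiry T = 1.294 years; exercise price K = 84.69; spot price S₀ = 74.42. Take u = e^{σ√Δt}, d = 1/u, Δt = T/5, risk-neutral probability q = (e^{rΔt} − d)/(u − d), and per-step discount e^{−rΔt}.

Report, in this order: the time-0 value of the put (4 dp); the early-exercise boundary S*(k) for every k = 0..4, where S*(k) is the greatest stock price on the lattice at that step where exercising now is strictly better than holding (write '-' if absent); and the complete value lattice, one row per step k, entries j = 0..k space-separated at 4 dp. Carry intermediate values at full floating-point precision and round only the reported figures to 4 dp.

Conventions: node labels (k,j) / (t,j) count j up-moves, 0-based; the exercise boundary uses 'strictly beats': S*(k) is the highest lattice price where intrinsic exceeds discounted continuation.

price = 13.4479
boundary = - - 56.0853 64.6055 74.4200
tree:
13.4479
20.1268 7.2383
28.6047 12.3153 2.4488
36.0012 20.0845 5.0148 0.0000
42.4223 28.6047 10.2700 0.0000 0.0000
47.9965 36.0012 20.0845 0.0000 0.0000 0.0000

Δt=0.25880  u=1.15191  d=0.86812  q=0.50598  discount=0.98842
step 5 (expiry): payoffs max(K−S,0) = 47.9965 36.0012 20.0845 0.0000 0.0000 0.0000
step 4: (k=4,j=0): S=42.2677, K−S=42.4223, hold=41.4417 ⇒ V=42.4223 exercise | (k=4,j=1): S=56.0853, K−S=28.6047, hold=27.6241 ⇒ V=28.6047 exercise | (k=4,j=2): S=74.4200, K−S=10.2700, hold=9.8073 ⇒ V=10.2700 exercise | (k=4,j=3): S=98.7484, K−S=0.0000, hold=0.0000 ⇒ V=0.0000 continue | (k=4,j=4): S=131.0299, K−S=0.0000, hold=0.0000 ⇒ V=0.0000 continue  boundary S*=74.4200
step 3: (k=3,j=0): S=48.6888, K−S=36.0012, hold=35.0206 ⇒ V=36.0012 exercise | (k=3,j=1): S=64.6055, K−S=20.0845, hold=19.1039 ⇒ V=20.0845 exercise | (k=3,j=2): S=85.7255, K−S=0.0000, hold=5.0148 ⇒ V=5.0148 continue | (k=3,j=3): S=113.7497, K−S=0.0000, hold=0.0000 ⇒ V=0.0000 continue  boundary S*=64.6055
step 2: (k=2,j=0): S=56.0853, K−S=28.6047, hold=27.6241 ⇒ V=28.6047 exercise | (k=2,j=1): S=74.4200, K−S=10.2700, hold=12.3153 ⇒ V=12.3153 continue | (k=2,j=2): S=98.7484, K−S=0.0000, hold=2.4488 ⇒ V=2.4488 continue  boundary S*=56.0853
step 1: (k=1,j=0): S=64.6055, K−S=20.0845, hold=20.1268 ⇒ V=20.1268 continue | (k=1,j=1): S=85.7255, K−S=0.0000, hold=7.2383 ⇒ V=7.2383 continue  boundary S*=-
step 0: (k=0,j=0): S=74.4200, K−S=10.2700, hold=13.4479 ⇒ V=13.4479 continue  boundary S*=-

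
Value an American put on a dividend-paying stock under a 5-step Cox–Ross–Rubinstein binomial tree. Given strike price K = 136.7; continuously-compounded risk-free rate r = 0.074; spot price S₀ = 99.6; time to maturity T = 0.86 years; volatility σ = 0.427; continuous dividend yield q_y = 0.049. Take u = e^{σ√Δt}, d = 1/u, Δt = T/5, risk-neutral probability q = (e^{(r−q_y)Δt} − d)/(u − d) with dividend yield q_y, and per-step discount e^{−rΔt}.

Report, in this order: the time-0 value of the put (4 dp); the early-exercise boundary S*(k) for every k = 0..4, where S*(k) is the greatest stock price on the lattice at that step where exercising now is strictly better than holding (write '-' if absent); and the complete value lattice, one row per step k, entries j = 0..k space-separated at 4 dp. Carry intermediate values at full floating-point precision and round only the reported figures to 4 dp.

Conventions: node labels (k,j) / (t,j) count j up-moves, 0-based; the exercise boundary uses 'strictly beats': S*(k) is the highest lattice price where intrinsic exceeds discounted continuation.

price = 40.5975
boundary = - 83.4354 69.8943 83.4354 99.6000
tree:
40.5975
53.2646 27.3065
66.8057 38.9824 14.7784
78.1492 53.2646 23.8108 4.9132
87.6517 66.8057 37.1000 9.3527 0.0000
95.6120 78.1492 53.2646 17.8037 0.0000 0.0000

Δt=0.17200  u=1.19374  d=0.83771  q=0.46795  discount=0.98735
step 5 (expiry): payoffs max(K−S,0) = 95.6120 78.1492 53.2646 17.8037 0.0000 0.0000
step 4: (k=4,j=0): S=49.0483, K−S=87.6517, hold=86.3345 ⇒ V=87.6517 exercise | (k=4,j=1): S=69.8943, K−S=66.8057, hold=65.6634 ⇒ V=66.8057 exercise | (k=4,j=2): S=99.6000, K−S=37.1000, hold=36.2070 ⇒ V=37.1000 exercise | (k=4,j=3): S=141.9309, K−S=0.0000, hold=9.3527 ⇒ V=9.3527 continue | (k=4,j=4): S=202.2529, K−S=0.0000, hold=0.0000 ⇒ V=0.0000 continue  boundary S*=99.6000
step 3: (k=3,j=0): S=58.5508, K−S=78.1492, hold=76.9117 ⇒ V=78.1492 exercise | (k=3,j=1): S=83.4354, K−S=53.2646, hold=52.2359 ⇒ V=53.2646 exercise | (k=3,j=2): S=118.8963, K−S=17.8037, hold=23.8108 ⇒ V=23.8108 continue | (k=3,j=3): S=169.4283, K−S=0.0000, hold=4.9132 ⇒ V=4.9132 continue  boundary S*=83.4354
step 2: (k=2,j=0): S=69.8943, K−S=66.8057, hold=65.6634 ⇒ V=66.8057 exercise | (k=2,j=1): S=99.6000, K−S=37.1000, hold=38.9824 ⇒ V=38.9824 continue | (k=2,j=2): S=141.9309, K−S=0.0000, hold=14.7784 ⇒ V=14.7784 continue  boundary S*=69.8943
step 1: (k=1,j=0): S=83.4354, K−S=53.2646, hold=53.1057 ⇒ V=53.2646 exercise | (k=1,j=1): S=118.8963, K−S=17.8037, hold=27.3065 ⇒ V=27.3065 continue  boundary S*=83.4354
step 0: (k=0,j=0): S=99.6000, K−S=37.1000, hold=40.5975 ⇒ V=40.5975 continue  boundary S*=-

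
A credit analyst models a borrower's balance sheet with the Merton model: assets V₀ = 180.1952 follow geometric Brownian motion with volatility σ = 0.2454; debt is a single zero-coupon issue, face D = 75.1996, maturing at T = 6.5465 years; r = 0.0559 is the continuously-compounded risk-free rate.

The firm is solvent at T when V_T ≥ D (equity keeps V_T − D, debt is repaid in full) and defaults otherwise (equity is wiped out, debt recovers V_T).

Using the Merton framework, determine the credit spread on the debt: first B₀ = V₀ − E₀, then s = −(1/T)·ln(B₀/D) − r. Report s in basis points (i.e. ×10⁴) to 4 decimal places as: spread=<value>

Work the structural quantities from V₀ = 180.1952 against face 75.1996:
d₁ = [ln(V₀/D) + (r + σ²/2)T] / (σ√T)
   = [ln(180.1952/75.1996) + (0.0559 + 0.5·0.2454²)·6.5465] / (0.2454·√6.5465)
   = [0.873895 + 0.563068] / 0.627884 = 2.288582
d₂ = d₁ − σ√T = 2.288582 − 0.627884 = 1.660698
N(d₁) = 0.988948,  N(d₂) = 0.951613,  e^(−rT) = 0.693538
E₀ = V₀·N(d₁) − D·e^(−rT)·N(d₂)
   = 180.1952·0.988948 − 75.1996·0.693538·0.951613 = 128.573505
B₀ = V₀ − E₀ = 180.1952 − 128.573505 = 51.621695
spread = −(1/T)·ln(B₀/D) − r = −(1/6.5465)·ln(51.621695/75.1996) − 0.0559 = 0.00156641
in basis points: 0.00156641 × 10⁴ = 15.6641 bp

spread=15.6641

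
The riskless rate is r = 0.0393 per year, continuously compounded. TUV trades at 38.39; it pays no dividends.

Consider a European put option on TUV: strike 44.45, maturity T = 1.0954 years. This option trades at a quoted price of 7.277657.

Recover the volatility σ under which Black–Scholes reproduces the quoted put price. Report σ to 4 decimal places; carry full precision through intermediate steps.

At σ = 0.2914 the Black–Scholes value reproduces the quote:
σ√T = 0.2914·√1.0954 = 0.304983
d₁ = (ln(S/K) + (r+σ²/2)T) / (σ√T) = (ln(38.39/44.45) + (0.0393+0.2914²/2)·1.0954) / 0.304983 = (-0.146568 + 0.089557) / 0.304983 = -0.186933
d₂ = d₁ − σ√T = -0.186933 − 0.304983 = -0.491916
e^{−rT} = 0.957864
N(−d₁) = 0.574143,  N(−d₂) = 0.688611
V = K·e^{−rT}·N(−d₂) − S·N(−d₁) = 29.319020 − 22.041362 = 7.277657 (the observed quote) — the price is monotone increasing in volatility, hence this σ is the only solution

sigma = 0.2914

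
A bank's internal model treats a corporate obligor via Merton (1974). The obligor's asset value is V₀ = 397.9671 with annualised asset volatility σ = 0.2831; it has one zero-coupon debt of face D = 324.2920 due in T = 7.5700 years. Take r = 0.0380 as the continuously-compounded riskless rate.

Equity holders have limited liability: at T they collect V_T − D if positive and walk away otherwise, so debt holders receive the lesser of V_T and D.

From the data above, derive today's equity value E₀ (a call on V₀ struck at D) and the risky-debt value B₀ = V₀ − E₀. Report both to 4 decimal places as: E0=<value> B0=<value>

E0=191.9533 B0=206.0138

Work the structural quantities from V₀ = 397.9671 against face 324.2920:
d₁ = [ln(V₀/D) + (r + σ²/2)T] / (σ√T)
   = [ln(397.9671/324.2920) + (0.0380 + 0.5·0.2831²)·7.5700] / (0.2831·√7.5700)
   = [0.204725 + 0.591011] / 0.778911 = 1.021601
d₂ = d₁ − σ√T = 1.021601 − 0.778911 = 0.242690
N(d₁) = 0.846515,  N(d₂) = 0.595877,  e^(−rT) = 0.750017
E₀ = V₀·N(d₁) − D·e^(−rT)·N(d₂)
   = 397.9671·0.846515 − 324.2920·0.750017·0.595877 = 191.953297
B₀ = V₀ − E₀ = 397.9671 − 191.953297 = 206.013803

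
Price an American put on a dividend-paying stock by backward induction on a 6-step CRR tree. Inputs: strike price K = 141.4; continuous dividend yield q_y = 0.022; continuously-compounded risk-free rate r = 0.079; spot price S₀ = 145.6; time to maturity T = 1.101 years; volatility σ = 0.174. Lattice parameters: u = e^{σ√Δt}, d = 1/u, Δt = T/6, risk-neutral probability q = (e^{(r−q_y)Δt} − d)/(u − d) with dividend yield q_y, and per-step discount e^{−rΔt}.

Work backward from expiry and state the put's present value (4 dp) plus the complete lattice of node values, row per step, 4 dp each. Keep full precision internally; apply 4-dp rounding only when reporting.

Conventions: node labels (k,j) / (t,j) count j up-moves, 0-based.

price = 5.5103
tree:
5.5103
9.5599 2.3674
15.9646 4.6114 0.6077
24.9742 8.7459 1.3758 0.0000
33.3366 15.9646 3.1148 0.0000 0.0000
41.0984 24.9742 7.0517 0.0000 0.0000 0.0000
48.3026 33.3366 15.9646 0.0000 0.0000 0.0000 0.0000

Δt=0.18350, u=1.07738, d=0.92817, q=0.55184, disc=e^(-rΔt)=0.98561
k=6 terminal: V=max(K-S,0) → 48.3026 33.3366 15.9646 0.0000 0.0000 0.0000 0.0000
k=5: j=0 S=100.3016 intr=41.0984 cont=39.4674 V=41.0984[EX]; j=1 S=116.4258 intr=24.9742 cont=23.4082 V=24.9742[EX]; j=2 S=135.1421 intr=6.2579 cont=7.0517 V=7.0517[hold]; j=3 S=156.8672 intr=0.0000 cont=0.0000 V=0.0000[hold]; j=4 S=182.0847 intr=0.0000 cont=0.0000 V=0.0000[hold]; j=5 S=211.3561 intr=0.0000 cont=0.0000 V=0.0000[hold]
k=4: j=0 S=108.0634 intr=33.3366 cont=31.7369 V=33.3366[EX]; j=1 S=125.4354 intr=15.9646 cont=14.8667 V=15.9646[EX]; j=2 S=145.6000 intr=0.0000 cont=3.1148 V=3.1148[hold]; j=3 S=169.0062 intr=0.0000 cont=0.0000 V=0.0000[hold]; j=4 S=196.1752 intr=0.0000 cont=0.0000 V=0.0000[hold]
k=3: j=0 S=116.4258 intr=24.9742 cont=23.4082 V=24.9742[EX]; j=1 S=135.1421 intr=6.2579 cont=8.7459 V=8.7459[hold]; j=2 S=156.8672 intr=0.0000 cont=1.3758 V=1.3758[hold]; j=3 S=182.0847 intr=0.0000 cont=0.0000 V=0.0000[hold]
k=2: j=0 S=125.4354 intr=15.9646 cont=15.7882 V=15.9646[EX]; j=1 S=145.6000 intr=0.0000 cont=4.6114 V=4.6114[hold]; j=2 S=169.0062 intr=0.0000 cont=0.6077 V=0.6077[hold]
k=1: j=0 S=135.1421 intr=6.2579 cont=9.5599 V=9.5599[hold]; j=1 S=156.8672 intr=0.0000 cont=2.3674 V=2.3674[hold]
k=0: j=0 S=145.6000 intr=0.0000 cont=5.5103 V=5.5103[hold]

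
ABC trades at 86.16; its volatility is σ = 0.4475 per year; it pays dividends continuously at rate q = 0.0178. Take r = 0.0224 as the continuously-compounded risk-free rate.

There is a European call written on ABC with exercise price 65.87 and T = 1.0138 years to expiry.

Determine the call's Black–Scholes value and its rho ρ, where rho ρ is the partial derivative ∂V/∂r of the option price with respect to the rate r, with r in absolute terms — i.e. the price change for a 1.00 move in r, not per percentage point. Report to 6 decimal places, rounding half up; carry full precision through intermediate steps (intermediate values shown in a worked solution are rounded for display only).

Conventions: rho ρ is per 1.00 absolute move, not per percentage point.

σ√T = 0.4475·√1.0138 = 0.450577
d₁ = (ln(S/K) + (r−q+σ²/2)T) / (σ√T) = (ln(86.16/65.87) + (0.0224−0.0178+0.4475²/2)·1.0138) / 0.450577 = (0.268523 + 0.106173) / 0.450577 = 0.831592
d₂ = d₁ − σ√T = 0.831592 − 0.450577 = 0.381015
e^{−rT} = 0.977547
e^{−qT} = 0.982116
N(d₁) = 0.797180,  N(d₂) = 0.648404
Call price V = S·e^{−qT}·N(d₁) − K·e^{−rT}·N(d₂) = 67.456707 − 41.751375 = 25.705332
ρ = K·T·e^{−rT}·N(d₂) = 42.327544

price = 25.705332
ρ = 42.327544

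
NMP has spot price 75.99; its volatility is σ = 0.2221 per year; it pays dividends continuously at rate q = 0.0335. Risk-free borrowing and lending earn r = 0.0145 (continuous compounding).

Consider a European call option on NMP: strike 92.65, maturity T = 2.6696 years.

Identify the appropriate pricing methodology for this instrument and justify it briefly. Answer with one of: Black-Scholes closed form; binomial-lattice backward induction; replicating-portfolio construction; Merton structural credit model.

framework: Black-Scholes closed form

Key observation: the instrument is a plain European call (strike 92.65) on a lognormal asset; the exact continuous-time formula applies directly.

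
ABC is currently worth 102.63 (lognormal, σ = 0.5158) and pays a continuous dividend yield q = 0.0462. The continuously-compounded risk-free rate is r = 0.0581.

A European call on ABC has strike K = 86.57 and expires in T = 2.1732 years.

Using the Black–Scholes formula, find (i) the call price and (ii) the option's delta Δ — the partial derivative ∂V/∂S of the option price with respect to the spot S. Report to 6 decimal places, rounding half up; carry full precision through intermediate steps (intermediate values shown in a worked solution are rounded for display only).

σ√T = 0.5158·√2.1732 = 0.760381
d₁ = (ln(S/K) + (r−q+σ²/2)T) / (σ√T) = (ln(102.63/86.57) + (0.0581−0.0462+0.5158²/2)·2.1732) / 0.760381 = (0.170177 + 0.314951) / 0.760381 = 0.638006
d₂ = d₁ − σ√T = 0.638006 − 0.760381 = -0.122375
e^{−rT} = 0.881383
e^{−qT} = 0.904474
N(d₁) = 0.738265,  N(d₂) = 0.451301
Call price V = S·e^{−qT}·N(d₁) − K·e^{−rT}·N(d₂) = 68.530313 − 34.434874 = 34.095439
Δ = e^{−qT}·N(d₁) = 0.667742

price = 34.095439
Δ = 0.667742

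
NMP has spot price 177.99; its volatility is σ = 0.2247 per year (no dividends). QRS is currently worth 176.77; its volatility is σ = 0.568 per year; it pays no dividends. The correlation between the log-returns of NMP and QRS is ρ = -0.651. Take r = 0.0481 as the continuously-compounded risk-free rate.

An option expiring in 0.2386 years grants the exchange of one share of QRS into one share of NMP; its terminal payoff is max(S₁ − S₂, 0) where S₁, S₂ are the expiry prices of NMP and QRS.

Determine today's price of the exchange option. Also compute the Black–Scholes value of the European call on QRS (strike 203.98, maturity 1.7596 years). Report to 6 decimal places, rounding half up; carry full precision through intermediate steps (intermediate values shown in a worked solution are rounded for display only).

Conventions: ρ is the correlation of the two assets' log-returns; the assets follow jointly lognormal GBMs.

exchange price = 25.863162
price(QRS call K=203.98) = 48.293751

σ_eff = √(σ₁² + σ₂² − 2ρσ₁σ₂) = √(0.2247² + 0.568² − 2·-0.651·0.2247·0.568) = 0.734362
d₁ = (ln(S₁/S₂) + (q₂ − q₁ + σ_eff²/2)T) / (σ_eff√T) = (ln(177.99/176.77) + (0.0 − 0.0 + 0.269644)·0.2386) / 0.358712 = 0.198530
d₂ = d₁ − σ_eff√T = 0.198530 − 0.358712 = -0.160182
N(d₁) = 0.578685,  N(d₂) = 0.436369
V = S₁·e^{−q₁T}·N(d₁) − S₂·e^{−q₂T}·N(d₂) = 103.000091 − 77.136929 = 25.863162
[vanilla: QRS call K=203.98]
σ√T = 0.568·√1.7596 = 0.753452
d₁ = (ln(S/K) + (r+σ²/2)T) / (σ√T) = (ln(176.77/203.98) + (0.0481+0.568²/2)·1.7596) / 0.753452 = (-0.143172 + 0.368481) / 0.753452 = 0.299036
d₂ = d₁ − σ√T = 0.299036 − 0.753452 = -0.454416
e^{−rT} = 0.918846
N(d₁) = 0.617544,  N(d₂) = 0.324765
price = S·N(d₁) − K·e^{−rT}·N(d₂) = 109.163178 − 60.869427 = 48.293751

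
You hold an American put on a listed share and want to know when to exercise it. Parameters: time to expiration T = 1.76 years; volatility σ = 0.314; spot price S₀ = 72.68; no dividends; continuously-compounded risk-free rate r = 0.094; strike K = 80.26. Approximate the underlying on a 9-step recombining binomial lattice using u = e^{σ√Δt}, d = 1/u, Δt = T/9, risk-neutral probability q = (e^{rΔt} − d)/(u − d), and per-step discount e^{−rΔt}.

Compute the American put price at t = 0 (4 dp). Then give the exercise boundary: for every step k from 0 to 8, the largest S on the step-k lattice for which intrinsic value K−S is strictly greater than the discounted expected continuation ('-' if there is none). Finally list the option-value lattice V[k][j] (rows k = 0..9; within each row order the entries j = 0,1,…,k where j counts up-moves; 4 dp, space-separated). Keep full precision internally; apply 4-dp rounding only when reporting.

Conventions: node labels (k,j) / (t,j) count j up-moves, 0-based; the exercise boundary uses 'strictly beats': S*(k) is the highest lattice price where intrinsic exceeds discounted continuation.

Δt=0.19556  u=1.14896  d=0.87035  q=0.53193  discount=0.98179
step 9 (expiry): payoffs max(K−S,0) = 59.4307 52.7631 43.9611 32.3417 17.0027 0.0000 0.0000 0.0000 0.0000 0.0000
step 8: (k=8,j=0): S=23.9320, K−S=56.3280, hold=54.8661 ⇒ V=56.3280 exercise | (k=8,j=1): S=31.5928, K−S=48.6672, hold=47.2053 ⇒ V=48.6672 exercise | (k=8,j=2): S=41.7059, K−S=38.5541, hold=37.0922 ⇒ V=38.5541 exercise | (k=8,j=3): S=55.0562, K−S=25.2038, hold=23.7419 ⇒ V=25.2038 exercise | (k=8,j=4): S=72.6800, K−S=7.5800, hold=7.8135 ⇒ V=7.8135 continue | (k=8,j=5): S=95.9453, K−S=0.0000, hold=0.0000 ⇒ V=0.0000 continue | (k=8,j=6): S=126.6580, K−S=0.0000, hold=0.0000 ⇒ V=0.0000 continue | (k=8,j=7): S=167.2020, K−S=0.0000, hold=0.0000 ⇒ V=0.0000 continue | (k=8,j=8): S=220.7243, K−S=0.0000, hold=0.0000 ⇒ V=0.0000 continue  boundary S*=55.0562
step 7: (k=7,j=0): S=27.4969, K−S=52.7631, hold=51.3012 ⇒ V=52.7631 exercise | (k=7,j=1): S=36.2989, K−S=43.9611, hold=42.4993 ⇒ V=43.9611 exercise | (k=7,j=2): S=47.9183, K−S=32.3417, hold=30.8798 ⇒ V=32.3417 exercise | (k=7,j=3): S=63.2573, K−S=17.0027, hold=15.6628 ⇒ V=17.0027 exercise | (k=7,j=4): S=83.5063, K−S=0.0000, hold=3.5906 ⇒ V=3.5906 continue | (k=7,j=5): S=110.2372, K−S=0.0000, hold=0.0000 ⇒ V=0.0000 continue | (k=7,j=6): S=145.5248, K−S=0.0000, hold=0.0000 ⇒ V=0.0000 continue | (k=7,j=7): S=192.1081, K−S=0.0000, hold=0.0000 ⇒ V=0.0000 continue  boundary S*=63.2573
step 6: (k=6,j=0): S=31.5928, K−S=48.6672, hold=47.2053 ⇒ V=48.6672 exercise | (k=6,j=1): S=41.7059, K−S=38.5541, hold=37.0922 ⇒ V=38.5541 exercise | (k=6,j=2): S=55.0562, K−S=25.2038, hold=23.7419 ⇒ V=25.2038 exercise | (k=6,j=3): S=72.6800, K−S=7.5800, hold=9.6887 ⇒ V=9.6887 continue | (k=6,j=4): S=95.9453, K−S=0.0000, hold=1.6501 ⇒ V=1.6501 continue | (k=6,j=5): S=126.6580, K−S=0.0000, hold=0.0000 ⇒ V=0.0000 continue | (k=6,j=6): S=167.2020, K−S=0.0000, hold=0.0000 ⇒ V=0.0000 continue  boundary S*=55.0562
step 5: (k=5,j=0): S=36.2989, K−S=43.9611, hold=42.4993 ⇒ V=43.9611 exercise | (k=5,j=1): S=47.9183, K−S=32.3417, hold=30.8798 ⇒ V=32.3417 exercise | (k=5,j=2): S=63.2573, K−S=17.0027, hold=16.6421 ⇒ V=17.0027 exercise | (k=5,j=3): S=83.5063, K−S=0.0000, hold=5.3141 ⇒ V=5.3141 continue | (k=5,j=4): S=110.2372, K−S=0.0000, hold=0.7583 ⇒ V=0.7583 continue | (k=5,j=5): S=145.5248, K−S=0.0000, hold=0.0000 ⇒ V=0.0000 continue  boundary S*=63.2573
step 4: (k=4,j=0): S=41.7059, K−S=38.5541, hold=37.0922 ⇒ V=38.5541 exercise | (k=4,j=1): S=55.0562, K−S=25.2038, hold=23.7419 ⇒ V=25.2038 exercise | (k=4,j=2): S=72.6800, K−S=7.5800, hold=10.5887 ⇒ V=10.5887 continue | (k=4,j=3): S=95.9453, K−S=0.0000, hold=2.8381 ⇒ V=2.8381 continue | (k=4,j=4): S=126.6580, K−S=0.0000, hold=0.3485 ⇒ V=0.3485 continue  boundary S*=55.0562
step 3: (k=3,j=0): S=47.9183, K−S=32.3417, hold=30.8798 ⇒ V=32.3417 exercise | (k=3,j=1): S=63.2573, K−S=17.0027, hold=17.1121 ⇒ V=17.1121 continue | (k=3,j=2): S=83.5063, K−S=0.0000, hold=6.3481 ⇒ V=6.3481 continue | (k=3,j=3): S=110.2372, K−S=0.0000, hold=1.4862 ⇒ V=1.4862 continue  boundary S*=47.9183
step 2: (k=2,j=0): S=55.0562, K−S=25.2038, hold=23.7991 ⇒ V=25.2038 exercise | (k=2,j=1): S=72.6800, K−S=7.5800, hold=11.1790 ⇒ V=11.1790 continue | (k=2,j=2): S=95.9453, K−S=0.0000, hold=3.6934 ⇒ V=3.6934 continue  boundary S*=55.0562
step 1: (k=1,j=0): S=63.2573, K−S=17.0027, hold=17.4204 ⇒ V=17.4204 continue | (k=1,j=1): S=83.5063, K−S=0.0000, hold=7.0661 ⇒ V=7.0661 continue  boundary S*=-
step 0: (k=0,j=0): S=72.6800, K−S=7.5800, hold=11.6956 ⇒ V=11.6956 continue  boundary S*=-

price = 11.6956
boundary = - - 55.0562 47.9183 55.0562 63.2573 55.0562 63.2573 55.0562
tree:
11.6956
17.4204 7.0661
25.2038 11.1790 3.6934
32.3417 17.1121 6.3481 1.4862
38.5541 25.2038 10.5887 2.8381 0.3485
43.9611 32.3417 17.0027 5.3141 0.7583 0.0000
48.6672 38.5541 25.2038 9.6887 1.6501 0.0000 0.0000
52.7631 43.9611 32.3417 17.0027 3.5906 0.0000 0.0000 0.0000
56.3280 48.6672 38.5541 25.2038 7.8135 0.0000 0.0000 0.0000 0.0000
59.4307 52.7631 43.9611 32.3417 17.0027 0.0000 0.0000 0.0000 0.0000 0.0000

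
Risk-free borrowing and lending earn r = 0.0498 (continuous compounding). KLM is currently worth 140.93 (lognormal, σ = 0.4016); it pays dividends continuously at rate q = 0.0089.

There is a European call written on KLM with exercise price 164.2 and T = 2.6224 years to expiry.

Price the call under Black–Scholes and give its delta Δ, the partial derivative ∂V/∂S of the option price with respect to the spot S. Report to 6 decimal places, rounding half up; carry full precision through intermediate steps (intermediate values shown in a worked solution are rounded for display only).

σ√T = 0.4016·√2.6224 = 0.650344
d₁ = (ln(S/K) + (r−q+σ²/2)T) / (σ√T) = (ln(140.93/164.2) + (0.0498−0.0089+0.4016²/2)·2.6224) / 0.650344 = (-0.152822 + 0.318730) / 0.650344 = 0.255108
d₂ = d₁ − σ√T = 0.255108 − 0.650344 = -0.395236
e^{−rT} = 0.877573
e^{−qT} = 0.976931
N(d₁) = 0.600680,  N(d₂) = 0.346334
Call price V = S·e^{−qT}·N(d₁) − K·e^{−rT}·N(d₂) = 82.700966 − 49.905889 = 32.795077
Δ = e^{−qT}·N(d₁) = 0.586823

price = 32.795077
Δ = 0.586823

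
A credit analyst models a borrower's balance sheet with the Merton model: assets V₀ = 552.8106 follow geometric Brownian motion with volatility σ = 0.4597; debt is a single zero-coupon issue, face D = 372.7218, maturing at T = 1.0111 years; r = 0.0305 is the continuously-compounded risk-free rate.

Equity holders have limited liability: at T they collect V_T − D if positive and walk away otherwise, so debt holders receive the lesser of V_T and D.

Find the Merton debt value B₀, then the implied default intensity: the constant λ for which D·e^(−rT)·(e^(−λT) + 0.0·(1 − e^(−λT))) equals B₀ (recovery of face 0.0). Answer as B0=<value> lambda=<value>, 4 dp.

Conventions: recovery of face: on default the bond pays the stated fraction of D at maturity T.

Work the structural quantities from V₀ = 552.8106 against face 372.7218:
d₁ = [ln(V₀/D) + (r + σ²/2)T] / (σ√T)
   = [ln(552.8106/372.7218) + (0.0305 + 0.5·0.4597²)·1.0111] / (0.4597·√1.0111)
   = [0.394183 + 0.137673] / 0.462244 = 1.150596
d₂ = d₁ − σ√T = 1.150596 − 0.462244 = 0.688352
N(d₁) = 0.875051,  N(d₂) = 0.754384,  e^(−rT) = 0.969632
E₀ = V₀·N(d₁) − D·e^(−rT)·N(d₂)
   = 552.8106·0.875051 − 372.7218·0.969632·0.754384 = 211.100555
B₀ = V₀ − E₀ = 552.8106 − 211.100555 = 341.710045
e^(−λT) = (B₀·e^(rT)/D − 0)/(1 − 0) = (341.7100·1.031319/372.7218 − 0)/1 = 0.94550952
λ = −ln(0.94550952)/1.0111 = 0.055416

B0=341.7100 lambda=0.0554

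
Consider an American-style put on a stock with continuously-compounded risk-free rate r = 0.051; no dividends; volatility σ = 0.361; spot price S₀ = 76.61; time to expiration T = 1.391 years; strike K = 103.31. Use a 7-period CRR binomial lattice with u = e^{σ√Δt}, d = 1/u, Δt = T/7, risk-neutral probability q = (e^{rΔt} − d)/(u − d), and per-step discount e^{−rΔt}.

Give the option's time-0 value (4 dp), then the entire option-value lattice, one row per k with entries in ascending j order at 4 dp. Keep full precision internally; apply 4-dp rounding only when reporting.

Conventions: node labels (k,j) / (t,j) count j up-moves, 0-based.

params: Δt=0.19871 u=1.17460 d=0.85136 q=0.49137 e^(-rΔt)=0.98992
t_7 payoffs: 78.4749 69.0456 56.0363 38.0876 13.3242 0.0000 0.0000 0.0000
k=6: node(6,0) S=29.1712 payoff=74.1388 vs cont=73.0971 → 74.1388 [stop]  node(6,1) S=40.2468 payoff=63.0632 vs cont=62.0215 → 63.0632 [stop]  node(6,2) S=55.5275 payoff=47.7825 vs cont=46.7408 → 47.7825 [stop]  node(6,3) S=76.6100 payoff=26.7000 vs cont=25.6583 → 26.7000 [stop]  node(6,4) S=105.6970 payoff=0.0000 vs cont=6.7088 → 6.7088 [wait]  node(6,5) S=145.8276 payoff=0.0000 vs cont=0.0000 → 0.0000 [wait]  node(6,6) S=201.1948 payoff=0.0000 vs cont=0.0000 → 0.0000 [wait]
k=5: node(5,0) S=34.2644 payoff=69.0456 vs cont=68.0039 → 69.0456 [stop]  node(5,1) S=47.2737 payoff=56.0363 vs cont=54.9946 → 56.0363 [stop]  node(5,2) S=65.2224 payoff=38.0876 vs cont=37.0459 → 38.0876 [stop]  node(5,3) S=89.9858 payoff=13.3242 vs cont=16.7068 → 16.7068 [wait]  node(5,4) S=124.1513 payoff=0.0000 vs cont=3.3779 → 3.3779 [wait]  node(5,5) S=171.2885 payoff=0.0000 vs cont=0.0000 → 0.0000 [wait]
k=4: node(4,0) S=40.2468 payoff=63.0632 vs cont=62.0215 → 63.0632 [stop]  node(4,1) S=55.5275 payoff=47.7825 vs cont=46.7408 → 47.7825 [stop]  node(4,2) S=76.6100 payoff=26.7000 vs cont=27.3036 → 27.3036 [wait]  node(4,3) S=105.6970 payoff=0.0000 vs cont=10.0550 → 10.0550 [wait]  node(4,4) S=145.8276 payoff=0.0000 vs cont=1.7008 → 1.7008 [wait]
k=3: node(3,0) S=47.2737 payoff=56.0363 vs cont=54.9946 → 56.0363 [stop]  node(3,1) S=65.2224 payoff=38.0876 vs cont=37.3395 → 38.0876 [stop]  node(3,2) S=89.9858 payoff=13.3242 vs cont=18.6384 → 18.6384 [wait]  node(3,3) S=124.1513 payoff=0.0000 vs cont=5.8900 → 5.8900 [wait]
k=2: node(2,0) S=55.5275 payoff=47.7825 vs cont=46.7408 → 47.7825 [stop]  node(2,1) S=76.6100 payoff=26.7000 vs cont=28.2432 → 28.2432 [wait]  node(2,2) S=105.6970 payoff=0.0000 vs cont=12.2495 → 12.2495 [wait]
k=1: node(1,0) S=65.2224 payoff=38.0876 vs cont=37.7965 → 38.0876 [stop]  node(1,1) S=89.9858 payoff=13.3242 vs cont=20.1788 → 20.1788 [wait]
k=0: node(0,0) S=76.6100 payoff=26.7000 vs cont=28.9925 → 28.9925 [wait]

price = 28.9925
tree:
28.9925
38.0876 20.1788
47.7825 28.2432 12.2495
56.0363 38.0876 18.6384 5.8900
63.0632 47.7825 27.3036 10.0550 1.7008
69.0456 56.0363 38.0876 16.7068 3.3779 0.0000
74.1388 63.0632 47.7825 26.7000 6.7088 0.0000 0.0000
78.4749 69.0456 56.0363 38.0876 13.3242 0.0000 0.0000 0.0000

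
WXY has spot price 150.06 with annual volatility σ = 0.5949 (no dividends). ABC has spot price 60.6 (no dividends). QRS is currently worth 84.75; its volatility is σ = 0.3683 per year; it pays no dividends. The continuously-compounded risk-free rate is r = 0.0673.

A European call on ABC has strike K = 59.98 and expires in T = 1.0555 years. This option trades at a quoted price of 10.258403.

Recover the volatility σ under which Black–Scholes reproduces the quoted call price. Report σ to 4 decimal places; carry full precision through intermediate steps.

At σ = 0.3226 the Black–Scholes value reproduces the quote:
σ√T = 0.3226·√1.0555 = 0.331431
d₁ = (ln(S/K) + (r+σ²/2)T) / (σ√T) = (ln(60.6/59.98) + (0.0673+0.3226²/2)·1.0555) / 0.331431 = (0.010284 + 0.125958) / 0.331431 = 0.411072
d₂ = d₁ − σ√T = 0.411072 − 0.331431 = 0.079641
e^{−rT} = 0.931429
N(d₁) = 0.659490,  N(d₂) = 0.531739
V = S·N(d₁) − K·e^{−rT}·N(d₂) = 39.965108 − 29.706705 = 10.258403 (equal to the quote); since ∂V/∂σ > 0 for all σ, the implied volatility is unique

sigma = 0.3226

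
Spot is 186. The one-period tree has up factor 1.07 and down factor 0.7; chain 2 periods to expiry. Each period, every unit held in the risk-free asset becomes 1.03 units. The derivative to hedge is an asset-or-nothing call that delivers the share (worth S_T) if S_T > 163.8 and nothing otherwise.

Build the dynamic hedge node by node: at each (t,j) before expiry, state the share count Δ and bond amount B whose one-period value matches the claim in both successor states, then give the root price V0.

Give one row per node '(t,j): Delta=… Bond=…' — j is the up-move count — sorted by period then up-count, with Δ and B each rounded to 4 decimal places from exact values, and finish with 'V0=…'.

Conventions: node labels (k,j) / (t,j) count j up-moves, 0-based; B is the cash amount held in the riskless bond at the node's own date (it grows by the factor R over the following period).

(0,0): Delta=2.6794 Bond=-338.6995
(1,0): Delta=0.0000 Bond=0.0000
(1,1): Delta=2.8919 Bond=-391.1466
V0=159.6726

Since d<R<u, set p* = (R−d)/(u−d) = 0.8919; price each node as the discounted p*-expectation of its children.
Terminal payoffs: V(2,0)=0.0000, V(2,1)=0.0000, V(2,2)=212.9514
Node (1,0) S=130.2000: V=(p*·0.0000+(1−p*)·0.0000)/1.03=0.0000; Δ=(0.0000−0.0000)/(139.3140−91.1400)=0.0000; B=V−Δ·S=0.0000
Node (1,1) S=199.0200: V=(p*·212.9514+(1−p*)·0.0000)/1.03=184.3977; Δ=(212.9514−0.0000)/(212.9514−139.3140)=2.8919; B=V−Δ·S=-391.1466
Node (0,0) S=186.0000: V=(p*·184.3977+(1−p*)·0.0000)/1.03=159.6726; Δ=(184.3977−0.0000)/(199.0200−130.2000)=2.6794; B=V−Δ·S=-338.6995
Verification: the root portfolio costs Δ(0,0)·S0 + B(0,0) = 159.6726, matching V0.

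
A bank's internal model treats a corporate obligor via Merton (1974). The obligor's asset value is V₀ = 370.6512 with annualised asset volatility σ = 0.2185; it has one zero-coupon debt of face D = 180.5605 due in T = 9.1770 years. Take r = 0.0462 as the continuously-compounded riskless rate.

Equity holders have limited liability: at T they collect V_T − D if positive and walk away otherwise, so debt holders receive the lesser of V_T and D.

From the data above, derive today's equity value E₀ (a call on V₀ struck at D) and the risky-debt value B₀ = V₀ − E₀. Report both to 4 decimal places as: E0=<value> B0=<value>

With assets at 370.6512 and a single debt payment of 180.5605 at 9.1770 years:
d₁ = [ln(V₀/D) + (r + σ²/2)T] / (σ√T)
   = [ln(370.6512/180.5605) + (0.0462 + 0.5·0.2185²)·9.1770] / (0.2185·√9.1770)
   = [0.719196 + 0.643043] / 0.661914 = 2.058028
d₂ = d₁ − σ√T = 2.058028 − 0.661914 = 1.396114
N(d₁) = 0.980206,  N(d₂) = 0.918660,  e^(−rT) = 0.654439
E₀ = V₀·N(d₁) − D·e^(−rT)·N(d₂)
   = 370.6512·0.980206 − 180.5605·0.654439·0.918660 = 254.760480
B₀ = V₀ − E₀ = 370.6512 − 254.760480 = 115.890720

E0=254.7605 B0=115.8907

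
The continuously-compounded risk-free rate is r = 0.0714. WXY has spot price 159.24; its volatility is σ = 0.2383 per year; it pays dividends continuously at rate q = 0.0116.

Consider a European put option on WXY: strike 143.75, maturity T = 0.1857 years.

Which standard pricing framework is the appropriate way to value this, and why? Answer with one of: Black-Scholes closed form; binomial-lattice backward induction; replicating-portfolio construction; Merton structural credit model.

Key observation: a European-exercise option on WXY struck at 143.75 — a GBM underlying with constant parameters — admits an analytic price: the data contain no early exercise, no discrete tree, no debt structure.

framework: Black-Scholes closed form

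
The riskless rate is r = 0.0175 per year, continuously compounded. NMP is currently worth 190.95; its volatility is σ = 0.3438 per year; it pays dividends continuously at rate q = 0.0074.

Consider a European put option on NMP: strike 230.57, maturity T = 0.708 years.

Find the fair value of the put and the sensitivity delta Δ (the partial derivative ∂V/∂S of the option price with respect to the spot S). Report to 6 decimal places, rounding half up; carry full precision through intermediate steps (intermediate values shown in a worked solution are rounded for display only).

price = 47.432978
Δ = -0.681658

σ√T = 0.3438·√0.708 = 0.289283
d₁ = (ln(S/K) + (r−q+σ²/2)T) / (σ√T) = (ln(190.95/230.57) + (0.0175−0.0074+0.3438²/2)·0.708) / 0.289283 = (-0.188543 + 0.048993) / 0.289283 = -0.482400
d₂ = d₁ − σ√T = -0.482400 − 0.289283 = -0.771682
e^{−rT} = 0.987686
e^{−qT} = 0.994775
N(−d₁) = 0.685239,  N(−d₂) = 0.779849
Put price V = K·e^{−rT}·N(−d₂) − S·e^{−qT}·N(−d₁) = 177.595610 − 130.162633 = 47.432978
Δ = −e^{−qT}·N(−d₁) = -0.681658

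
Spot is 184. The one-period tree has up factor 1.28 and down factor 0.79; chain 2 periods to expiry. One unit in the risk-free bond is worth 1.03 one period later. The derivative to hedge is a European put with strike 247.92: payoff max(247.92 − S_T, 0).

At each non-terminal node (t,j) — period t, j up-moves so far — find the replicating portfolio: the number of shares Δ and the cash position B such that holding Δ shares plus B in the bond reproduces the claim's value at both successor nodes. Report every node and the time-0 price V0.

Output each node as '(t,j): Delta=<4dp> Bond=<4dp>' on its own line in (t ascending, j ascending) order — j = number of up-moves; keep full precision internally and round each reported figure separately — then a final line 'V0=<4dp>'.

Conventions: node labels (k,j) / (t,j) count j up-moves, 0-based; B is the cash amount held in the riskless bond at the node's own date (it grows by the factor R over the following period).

Since d<R<u, set p* = (R−d)/(u−d) = 0.4898; price each node as the discounted p*-expectation of its children.
Expiry values: V(2,0)=133.0856, V(2,1)=61.8592, V(2,2)=0.0000
Node (1,0) S=145.3600: V=(p*·61.8592+(1−p*)·133.0856)/1.03=95.3390; Δ=(61.8592−133.0856)/(186.0608−114.8344)=-1.0000; B=V−Δ·S=240.6990
Node (1,1) S=235.5200: V=(p*·0.0000+(1−p*)·61.8592)/1.03=30.6416; Δ=(0.0000−61.8592)/(301.4656−186.0608)=-0.5360; B=V−Δ·S=156.8848
Node (0,0) S=184.0000: V=(p*·30.6416+(1−p*)·95.3390)/1.03=61.7966; Δ=(30.6416−95.3390)/(235.5200−145.3600)=-0.7176; B=V−Δ·S=193.8322
Verification: the root portfolio costs Δ(0,0)·S0 + B(0,0) = 61.7966, matching V0.

(0,0): Delta=-0.7176 Bond=193.8322
(1,0): Delta=-1.0000 Bond=240.6990
(1,1): Delta=-0.5360 Bond=156.8848
V0=61.7966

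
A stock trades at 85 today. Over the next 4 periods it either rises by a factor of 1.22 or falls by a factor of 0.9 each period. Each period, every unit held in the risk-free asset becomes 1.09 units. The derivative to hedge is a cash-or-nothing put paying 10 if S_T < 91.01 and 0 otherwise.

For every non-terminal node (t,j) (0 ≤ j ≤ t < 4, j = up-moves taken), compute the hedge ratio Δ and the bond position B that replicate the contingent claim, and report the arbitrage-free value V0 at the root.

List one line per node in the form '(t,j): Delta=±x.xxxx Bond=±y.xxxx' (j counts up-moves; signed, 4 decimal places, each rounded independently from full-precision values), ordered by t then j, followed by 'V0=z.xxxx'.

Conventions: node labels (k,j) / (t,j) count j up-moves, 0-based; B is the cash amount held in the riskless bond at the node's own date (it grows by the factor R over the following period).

(0,0): Delta=-0.0835 Bond=8.4149
(1,0): Delta=-0.1659 Bond=15.4767
(1,1): Delta=-0.0419 Bond=4.8587
(2,0): Delta=-0.2472 Bond=22.4722
(2,1): Delta=-0.1248 Bond=13.0362
(2,2): Delta=0.0000 Bond=0.0000
(3,0): Delta=0.0000 Bond=9.1743
(3,1): Delta=-0.3720 Bond=34.9771
(3,2): Delta=0.0000 Bond=0.0000
(3,3): Delta=0.0000 Bond=0.0000
V0=1.3210

Since d<R<u, set p* = (R−d)/(u−d) = 0.5938; price each node as the discounted p*-expectation of its children.
Expiry values: V(4,0)=10.0000, V(4,1)=10.0000, V(4,2)=0.0000, V(4,3)=0.0000, V(4,4)=0.0000
(3,0): S=61.9650. Δ = (V_up−V_dn)/(S_up−S_dn) = (10.0000−10.0000)/(75.5973−55.7685) = 0.0000. V = [p*·10.0000 + (1−p*)·10.0000]/1.09 = 9.1743. B = V − Δ·S = 9.1743.
(3,1): S=83.9970. Δ = (V_up−V_dn)/(S_up−S_dn) = (0.0000−10.0000)/(102.4763−75.5973) = -0.3720. V = [p*·0.0000 + (1−p*)·10.0000]/1.09 = 3.7271. B = V − Δ·S = 34.9771.
(3,2): S=113.8626. Δ = (V_up−V_dn)/(S_up−S_dn) = (0.0000−0.0000)/(138.9124−102.4763) = 0.0000. V = [p*·0.0000 + (1−p*)·0.0000]/1.09 = 0.0000. B = V − Δ·S = 0.0000.
(3,3): S=154.3471. Δ = (V_up−V_dn)/(S_up−S_dn) = (0.0000−0.0000)/(188.3034−138.9124) = 0.0000. V = [p*·0.0000 + (1−p*)·0.0000]/1.09 = 0.0000. B = V − Δ·S = 0.0000.
(2,0): S=68.8500. Δ = (V_up−V_dn)/(S_up−S_dn) = (3.7271−9.1743)/(83.9970−61.9650) = -0.2472. V = [p*·3.7271 + (1−p*)·9.1743]/1.09 = 5.4495. B = V − Δ·S = 22.4722.
(2,1): S=93.3300. Δ = (V_up−V_dn)/(S_up−S_dn) = (0.0000−3.7271)/(113.8626−83.9970) = -0.1248. V = [p*·0.0000 + (1−p*)·3.7271]/1.09 = 1.3891. B = V − Δ·S = 13.0362.
(2,2): S=126.5140. Δ = (V_up−V_dn)/(S_up−S_dn) = (0.0000−0.0000)/(154.3471−113.8626) = 0.0000. V = [p*·0.0000 + (1−p*)·0.0000]/1.09 = 0.0000. B = V − Δ·S = 0.0000.
(1,0): S=76.5000. Δ = (V_up−V_dn)/(S_up−S_dn) = (1.3891−5.4495)/(93.3300−68.8500) = -0.1659. V = [p*·1.3891 + (1−p*)·5.4495]/1.09 = 2.7878. B = V − Δ·S = 15.4767.
(1,1): S=103.7000. Δ = (V_up−V_dn)/(S_up−S_dn) = (0.0000−1.3891)/(126.5140−93.3300) = -0.0419. V = [p*·0.0000 + (1−p*)·1.3891]/1.09 = 0.5177. B = V − Δ·S = 4.8587.
(0,0): S=85.0000. Δ = (V_up−V_dn)/(S_up−S_dn) = (0.5177−2.7878)/(103.7000−76.5000) = -0.0835. V = [p*·0.5177 + (1−p*)·2.7878]/1.09 = 1.3210. B = V − Δ·S = 8.4149.
Sanity check at the root: Δ(0,0)·S0 + B(0,0) reproduces V0 = 1.3210.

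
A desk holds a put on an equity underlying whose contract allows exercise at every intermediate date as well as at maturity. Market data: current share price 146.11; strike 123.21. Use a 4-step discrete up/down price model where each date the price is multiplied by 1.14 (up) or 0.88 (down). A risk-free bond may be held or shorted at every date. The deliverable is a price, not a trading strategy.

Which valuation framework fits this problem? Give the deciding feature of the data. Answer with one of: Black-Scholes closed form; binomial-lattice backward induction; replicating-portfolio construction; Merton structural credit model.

framework: binomial-lattice backward induction

Key observation: the exercise right at every one of the 4 steps is what matters: each node needs max(123.21 − S, continuation), which only the stepwise tree valuation starting from spot 146.11 delivers.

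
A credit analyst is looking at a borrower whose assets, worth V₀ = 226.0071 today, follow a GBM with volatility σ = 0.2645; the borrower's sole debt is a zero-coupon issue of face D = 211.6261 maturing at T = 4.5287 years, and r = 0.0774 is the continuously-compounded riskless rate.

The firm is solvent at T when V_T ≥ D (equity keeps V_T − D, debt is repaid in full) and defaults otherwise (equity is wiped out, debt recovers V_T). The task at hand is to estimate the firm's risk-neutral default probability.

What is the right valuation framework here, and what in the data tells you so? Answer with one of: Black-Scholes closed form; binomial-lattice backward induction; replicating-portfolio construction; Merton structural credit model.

Key observation: with the firm-asset dynamics (V₀ = 226.0071) and a single zero-coupon liability of face 211.6261 given, debt value, spread, and default probability all derive from the option view of the balance sheet.

framework: Merton structural credit model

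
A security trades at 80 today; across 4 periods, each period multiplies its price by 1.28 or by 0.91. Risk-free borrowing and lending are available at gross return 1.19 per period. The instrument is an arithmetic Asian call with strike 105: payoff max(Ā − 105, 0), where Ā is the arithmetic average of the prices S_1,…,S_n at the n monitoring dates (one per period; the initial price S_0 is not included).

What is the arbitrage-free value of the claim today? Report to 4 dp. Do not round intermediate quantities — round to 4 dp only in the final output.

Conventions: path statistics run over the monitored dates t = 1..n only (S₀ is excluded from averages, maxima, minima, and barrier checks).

price = 11.9450

Risk-neutral up-probability p* = (R−d)/(u−d) = (1.19−0.91)/(1.28−0.91) = 0.7568; the claim prices as the p*-weighted sum of path payoffs discounted by R^4.
Enumerate all 2^4 = 16 price paths (U = up ×1.28, D = down ×0.91); each path with k up-moves has probability p*^k·(1−p*)^(4−k).
DDDD: Ā=63.5484, payoff=0.0000, prob=0.003501
UDDD: Ā=89.3868, payoff=0.0000, prob=0.010891
DUDD: Ā=81.9868, payoff=0.0000, prob=0.010891
UUDD: Ā=115.3221, payoff=10.3221, prob=0.033884
DDUD: Ā=75.2528, payoff=0.0000, prob=0.010891
UDUD: Ā=105.8501, payoff=0.8501, prob=0.033884
DUUD: Ā=98.4501, payoff=0.0000, prob=0.033884
UUUD: Ā=138.4792, payoff=33.4792, prob=0.105417
DDDU: Ā=69.1248, payoff=0.0000, prob=0.010891
UDDU: Ā=97.2305, payoff=0.0000, prob=0.033884
DUDU: Ā=89.8305, payoff=0.0000, prob=0.033884
UUDU: Ā=126.3550, payoff=21.3550, prob=0.105417
DDUU: Ā=83.0965, payoff=0.0000, prob=0.033884
UDUU: Ā=116.8830, payoff=11.8830, prob=0.105417
DUUU: Ā=109.4830, payoff=4.4830, prob=0.105417
UUUU: Ā=153.9981, payoff=48.9981, prob=0.327963
Price = Σ prob·payoff / R^4 = 23.953854 / 2.005339 = 11.9450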